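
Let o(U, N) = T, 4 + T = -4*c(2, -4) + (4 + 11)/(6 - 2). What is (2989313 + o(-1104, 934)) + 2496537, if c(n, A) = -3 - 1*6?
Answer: 21943543/4 ≈ 5.4859e+6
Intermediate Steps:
c(n, A) = -9 (c(n, A) = -3 - 6 = -9)
T = 143/4 (T = -4 + (-4*(-9) + (4 + 11)/(6 - 2)) = -4 + (36 + 15/4) = -4 + 159/4 = 143/4 ≈ 35.750)
o(U, N) = 143/4
(2989313 + o(-1104, 934)) + 2496537 = (2989313 + 143/4) + 2496537 = 11957395/4 + 2496537 = 21943543/4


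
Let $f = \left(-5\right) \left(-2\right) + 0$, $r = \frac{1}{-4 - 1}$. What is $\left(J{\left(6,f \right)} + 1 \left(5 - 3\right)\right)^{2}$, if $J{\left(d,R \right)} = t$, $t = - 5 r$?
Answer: $9$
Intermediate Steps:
$r = - \frac{1}{5}$ ($r = \frac{1}{-5} = - \frac{1}{5} \approx -0.2$)
$t = 1$ ($t = \left(-5\right) \left(- \frac{1}{5}\right) = 1$)
$f = 10$ ($f = 10 + 0 = 10$)
$J{\left(d,R \right)} = 1$
$\left(J{\left(6,f \right)} + 1 \left(5 - 3\right)\right)^{2} = \left(1 + 1 \left(5 - 3\right)\right)^{2} = \left(1 + 1 \cdot 2\right)^{2} = \left(1 + 2\right)^{2} = 3^{2} = 9$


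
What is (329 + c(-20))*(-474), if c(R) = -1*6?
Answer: -153102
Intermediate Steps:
c(R) = -6
(329 + c(-20))*(-474) = (329 - 6)*(-474) = 323*(-474) = -153102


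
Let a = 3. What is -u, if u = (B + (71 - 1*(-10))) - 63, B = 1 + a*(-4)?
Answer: -7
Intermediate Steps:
B = -11 (B = 1 + 3*(-4) = 1 - 12 = -11)
u = 7 (u = (-11 + (71 - 1*(-10))) - 63 = (-11 + (71 + 10)) - 63 = (-11 + 81) - 63 = 70 - 63 = 7)
-u = -1*7 = -7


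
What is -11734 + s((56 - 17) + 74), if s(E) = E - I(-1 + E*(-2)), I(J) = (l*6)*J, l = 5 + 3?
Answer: -725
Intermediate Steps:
l = 8
I(J) = 48*J (I(J) = (8*6)*J = 48*J)
s(E) = 48 + 97*E (s(E) = E - 48*(-1 + E*(-2)) = E - 48*(-1 - 2*E) = E - (-48 - 96*E) = E + (48 + 96*E) = 48 + 97*E)
-11734 + s((56 - 17) + 74) = -11734 + (48 + 97*((56 - 17) + 74)) = -11734 + (48 + 97*(39 + 74)) = -11734 + (48 + 97*113) = -11734 + (48 + 10961) = -11734 + 11009 = -725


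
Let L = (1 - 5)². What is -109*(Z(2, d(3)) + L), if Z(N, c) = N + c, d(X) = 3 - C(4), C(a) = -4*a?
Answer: -4033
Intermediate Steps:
L = 16 (L = (-4)² = 16)
d(X) = 19 (d(X) = 3 - (-4)*4 = 3 - 1*(-16) = 3 + 16 = 19)
-109*(Z(2, d(3)) + L) = -109*((2 + 19) + 16) = -109*(21 + 16) = -109*37 = -4033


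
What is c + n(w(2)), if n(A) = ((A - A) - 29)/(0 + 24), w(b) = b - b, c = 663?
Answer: 15883/24 ≈ 661.79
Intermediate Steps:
w(b) = 0
n(A) = -29/24 (n(A) = (0 - 29)/24 = -29*1/24 = -29/24)
c + n(w(2)) = 663 - 29/24 = 15883/24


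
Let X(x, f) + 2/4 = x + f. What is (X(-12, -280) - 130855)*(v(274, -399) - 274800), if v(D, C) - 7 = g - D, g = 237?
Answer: 36043267425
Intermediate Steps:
X(x, f) = -½ + f + x (X(x, f) = -½ + (x + f) = -½ + (f + x) = -½ + f + x)
v(D, C) = 244 - D (v(D, C) = 7 + (237 - D) = 244 - D)
(X(-12, -280) - 130855)*(v(274, -399) - 274800) = ((-½ - 280 - 12) - 130855)*((244 - 1*274) - 274800) = (-585/2 - 130855)*((244 - 274) - 274800) = -262295*(-30 - 274800)/2 = -262295/2*(-274830) = 36043267425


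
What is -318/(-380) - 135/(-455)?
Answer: 19599/17290 ≈ 1.1335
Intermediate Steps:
-318/(-380) - 135/(-455) = -318*(-1/380) - 135*(-1/455) = 159/190 + 27/91 = 19599/17290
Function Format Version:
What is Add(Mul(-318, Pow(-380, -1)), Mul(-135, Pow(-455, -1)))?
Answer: Rational(19599, 17290) ≈ 1.1335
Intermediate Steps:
Add(Mul(-318, Pow(-380, -1)), Mul(-135, Pow(-455, -1))) = Add(Mul(-318, Rational(-1, 380)), Mul(-135, Rational(-1, 455))) = Add(Rational(159, 190), Rational(27, 91)) = Rational(19599, 17290)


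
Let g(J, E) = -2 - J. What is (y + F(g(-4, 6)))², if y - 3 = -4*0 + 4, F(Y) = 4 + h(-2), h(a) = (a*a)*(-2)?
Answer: 9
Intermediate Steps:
h(a) = -2*a² (h(a) = a²*(-2) = -2*a²)
F(Y) = -4 (F(Y) = 4 - 2*(-2)² = 4 - 2*4 = 4 - 8 = -4)
y = 7 (y = 3 + (-4*0 + 4) = 3 + (0 + 4) = 3 + 4 = 7)
(y + F(g(-4, 6)))² = (7 - 4)² = 3² = 9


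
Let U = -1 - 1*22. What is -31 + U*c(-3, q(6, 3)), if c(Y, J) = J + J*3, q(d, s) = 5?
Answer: -491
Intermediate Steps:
U = -23 (U = -1 - 22 = -23)
c(Y, J) = 4*J (c(Y, J) = J + 3*J = 4*J)
-31 + U*c(-3, q(6, 3)) = -31 - 92*5 = -31 - 23*20 = -31 - 460 = -491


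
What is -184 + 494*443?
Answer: 218658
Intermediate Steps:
-184 + 494*443 = -184 + 218842 = 218658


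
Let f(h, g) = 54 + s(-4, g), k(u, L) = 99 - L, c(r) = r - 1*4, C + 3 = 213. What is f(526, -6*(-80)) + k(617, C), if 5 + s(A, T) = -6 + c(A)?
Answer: -76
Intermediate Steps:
C = 210 (C = -3 + 213 = 210)
c(r) = -4 + r (c(r) = r - 4 = -4 + r)
s(A, T) = -15 + A (s(A, T) = -5 + (-6 + (-4 + A)) = -5 + (-10 + A) = -15 + A)
f(h, g) = 35 (f(h, g) = 54 + (-15 - 4) = 54 - 19 = 35)
f(526, -6*(-80)) + k(617, C) = 35 + (99 - 1*210) = 35 + (99 - 210) = 35 - 111 = -76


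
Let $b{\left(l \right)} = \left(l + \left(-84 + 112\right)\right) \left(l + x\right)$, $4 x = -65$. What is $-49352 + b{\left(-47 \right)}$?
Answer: $- \frac{192601}{4} \approx -48150.0$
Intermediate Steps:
$x = - \frac{65}{4}$ ($x = \frac{1}{4} \left(-65\right) = - \frac{65}{4} \approx -16.25$)
$b{\left(l \right)} = \left(28 + l\right) \left(- \frac{65}{4} + l\right)$ ($b{\left(l \right)} = \left(l + \left(-84 + 112\right)\right) \left(l - \frac{65}{4}\right) = \left(l + 28\right) \left(- \frac{65}{4} + l\right) = \left(28 + l\right) \left(- \frac{65}{4} + l\right)$)
$-49352 + b{\left(-47 \right)} = -49352 + \left(-455 + \left(-47\right)^{2} + \frac{47}{4} \left(-47\right)\right) = -49352 - - \frac{4807}{4} = -49352 + \frac{4807}{4} = - \frac{192601}{4}$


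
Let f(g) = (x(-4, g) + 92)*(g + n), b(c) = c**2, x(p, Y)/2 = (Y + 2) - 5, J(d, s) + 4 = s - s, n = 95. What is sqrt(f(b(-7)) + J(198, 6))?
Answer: 2*sqrt(6623) ≈ 162.76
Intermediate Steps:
J(d, s) = -4 (J(d, s) = -4 + (s - s) = -4 + 0 = -4)
x(p, Y) = -6 + 2*Y (x(p, Y) = 2*((Y + 2) - 5) = 2*((2 + Y) - 5) = 2*(-3 + Y) = -6 + 2*Y)
f(g) = (86 + 2*g)*(95 + g) (f(g) = ((-6 + 2*g) + 92)*(g + 95) = (86 + 2*g)*(95 + g))
sqrt(f(b(-7)) + J(198, 6)) = sqrt((8170 + 2*((-7)**2)**2 + 276*(-7)**2) - 4) = sqrt((8170 + 2*49**2 + 276*49) - 4) = sqrt((8170 + 2*2401 + 13524) - 4) = sqrt((8170 + 4802 + 13524) - 4) = sqrt(26496 - 4) = sqrt(26492) = 2*sqrt(6623)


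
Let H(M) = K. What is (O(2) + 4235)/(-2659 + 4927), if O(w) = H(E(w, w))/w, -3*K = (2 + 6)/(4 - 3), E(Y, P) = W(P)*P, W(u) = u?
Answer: 12701/6804 ≈ 1.8667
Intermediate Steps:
E(Y, P) = P**2 (E(Y, P) = P*P = P**2)
K = -8/3 (K = -(2 + 6)/(3*(4 - 3)) = -8/(3*1) = -8/3 ≈ -2.6667)
H(M) = -8/3
O(w) = -8/(3*w)
(O(2) + 4235)/(-2659 + 4927) = (-8/3/2 + 4235)/(-2659 + 4927) = (-8/3*1/2 + 4235)/2268 = (-4/3 + 4235)*(1/2268) = (12701/3)*(1/2268) = 12701/6804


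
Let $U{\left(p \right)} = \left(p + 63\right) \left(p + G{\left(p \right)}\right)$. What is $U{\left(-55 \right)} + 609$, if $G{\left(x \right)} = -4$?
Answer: $137$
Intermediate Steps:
$U{\left(p \right)} = \left(-4 + p\right) \left(63 + p\right)$ ($U{\left(p \right)} = \left(p + 63\right) \left(p - 4\right) = \left(63 + p\right) \left(-4 + p\right) = \left(-4 + p\right) \left(63 + p\right)$)
$U{\left(-55 \right)} + 609 = \left(-252 + \left(-55\right)^{2} + 59 \left(-55\right)\right) + 609 = \left(-252 + 3025 - 3245\right) + 609 = -472 + 609 = 137$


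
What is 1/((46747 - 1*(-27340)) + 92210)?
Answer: 1/166297 ≈ 6.0133e-6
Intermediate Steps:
1/((46747 - 1*(-27340)) + 92210) = 1/((46747 + 27340) + 92210) = 1/(74087 + 92210) = 1/166297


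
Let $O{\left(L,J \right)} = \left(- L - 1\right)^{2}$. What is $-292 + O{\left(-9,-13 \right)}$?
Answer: $-228$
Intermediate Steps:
$O{\left(L,J \right)} = \left(-1 - L\right)^{2}$
$-292 + O{\left(-9,-13 \right)} = -292 + \left(1 - 9\right)^{2} = -292 + \left(-8\right)^{2} = -292 + 64 = -228$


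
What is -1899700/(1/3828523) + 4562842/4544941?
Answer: -33055561065721494258/4544941 ≈ -7.2730e+12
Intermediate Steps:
-1899700/(1/3828523) + 4562842/4544941 = -1899700/1/3828523 + 4562842*(1/4544941) = -1899700*3828523 + 4562842/4544941 = -7273045143100 + 4562842/4544941 = -33055561065721494258/4544941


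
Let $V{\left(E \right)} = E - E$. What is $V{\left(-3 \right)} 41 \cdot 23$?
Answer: $0$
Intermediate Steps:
$V{\left(E \right)} = 0$
$V{\left(-3 \right)} 41 \cdot 23 = 0 \cdot 41 \cdot 23 = 0 \cdot 23 = 0$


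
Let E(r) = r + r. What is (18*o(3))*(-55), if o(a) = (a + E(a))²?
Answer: -80190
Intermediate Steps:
E(r) = 2*r
o(a) = 9*a² (o(a) = (a + 2*a)² = (3*a)² = 9*a²)
(18*o(3))*(-55) = (18*(9*3²))*(-55) = (18*(9*9))*(-55) = (18*81)*(-55) = 1458*(-55) = -80190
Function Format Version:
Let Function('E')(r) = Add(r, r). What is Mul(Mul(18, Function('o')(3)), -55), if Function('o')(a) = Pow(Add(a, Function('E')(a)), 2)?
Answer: -80190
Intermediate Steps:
Function('E')(r) = Mul(2, r)
Function('o')(a) = Mul(9, Pow(a, 2)) (Function('o')(a) = Pow(Add(a, Mul(2, a)), 2) = Pow(Mul(3, a), 2) = Mul(9, Pow(a, 2)))
Mul(Mul(18, Function('o')(3)), -55) = Mul(Mul(18, Mul(9, Pow(3, 2))), -55) = Mul(Mul(18, Mul(9, 9)), -55) = Mul(Mul(18, 81), -55) = Mul(1458, -55) = -80190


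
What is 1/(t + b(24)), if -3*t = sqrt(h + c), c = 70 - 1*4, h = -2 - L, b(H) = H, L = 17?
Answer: 216/5137 + 3*sqrt(47)/5137 ≈ 0.046052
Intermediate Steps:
h = -19 (h = -2 - 1*17 = -2 - 17 = -19)
c = 66 (c = 70 - 4 = 66)
t = -sqrt(47)/3 (t = -sqrt(-19 + 66)/3 = -sqrt(47)/3 ≈ -2.2852)
1/(t + b(24)) = 1/(-sqrt(47)/3 + 24) = 1/(24 - sqrt(47)/3)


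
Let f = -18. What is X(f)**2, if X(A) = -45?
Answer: 2025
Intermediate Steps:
X(f)**2 = (-45)**2 = 2025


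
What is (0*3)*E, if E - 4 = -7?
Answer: 0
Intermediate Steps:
E = -3 (E = 4 - 7 = -3)
(0*3)*E = (0*3)*(-3) = 0*(-3) = 0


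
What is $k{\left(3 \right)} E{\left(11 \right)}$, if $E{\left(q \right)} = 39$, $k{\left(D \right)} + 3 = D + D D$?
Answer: $351$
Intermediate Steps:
$k{\left(D \right)} = -3 + D + D^{2}$ ($k{\left(D \right)} = -3 + \left(D + D D\right) = -3 + \left(D + D^{2}\right) = -3 + D + D^{2}$)
$k{\left(3 \right)} E{\left(11 \right)} = \left(-3 + 3 + 3^{2}\right) 39 = \left(-3 + 3 + 9\right) 39 = 9 \cdot 39 = 351$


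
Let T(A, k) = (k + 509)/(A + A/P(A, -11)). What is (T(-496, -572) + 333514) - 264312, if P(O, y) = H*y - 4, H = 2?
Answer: 429053219/6200 ≈ 69202.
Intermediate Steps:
P(O, y) = -4 + 2*y (P(O, y) = 2*y - 4 = -4 + 2*y)
T(A, k) = 26*(509 + k)/(25*A) (T(A, k) = (k + 509)/(A + A/(-4 + 2*(-11))) = (509 + k)/(A + A/(-4 - 22)) = (509 + k)/(A + A/(-26)) = (509 + k)/(A + A*(-1/26)) = (509 + k)/(A - A/26) = (509 + k)/((25*A/26)) = (509 + k)*(26/(25*A)) = 26*(509 + k)/(25*A))
(T(-496, -572) + 333514) - 264312 = ((26/25)*(509 - 572)/(-496) + 333514) - 264312 = ((26/25)*(-1/496)*(-63) + 333514) - 264312 = (819/6200 + 333514) - 264312 = 2067787619/6200 - 264312 = 429053219/6200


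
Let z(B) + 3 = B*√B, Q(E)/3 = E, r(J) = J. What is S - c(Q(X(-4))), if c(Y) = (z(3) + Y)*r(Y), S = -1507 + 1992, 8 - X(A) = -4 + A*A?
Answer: 305 + 36*√3 ≈ 367.35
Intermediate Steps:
X(A) = 12 - A² (X(A) = 8 - (-4 + A*A) = 8 - (-4 + A²) = 8 + (4 - A²) = 12 - A²)
Q(E) = 3*E
z(B) = -3 + B^(3/2) (z(B) = -3 + B*√B = -3 + B^(3/2))
S = 485
c(Y) = Y*(-3 + Y + 3*√3) (c(Y) = ((-3 + 3^(3/2)) + Y)*Y = ((-3 + 3*√3) + Y)*Y = (-3 + Y + 3*√3)*Y = Y*(-3 + Y + 3*√3))
S - c(Q(X(-4))) = 485 - 3*(12 - 1*(-4)²)*(-3 + 3*(12 - 1*(-4)²) + 3*√3) = 485 - 3*(12 - 1*16)*(-3 + 3*(12 - 1*16) + 3*√3) = 485 - 3*(12 - 16)*(-3 + 3*(12 - 16) + 3*√3) = 485 - 3*(-4)*(-3 + 3*(-4) + 3*√3) = 485 - (-12)*(-3 - 12 + 3*√3) = 485 - (-12)*(-15 + 3*√3) = 485 - (180 - 36*√3) = 485 + (-180 + 36*√3) = 305 + 36*√3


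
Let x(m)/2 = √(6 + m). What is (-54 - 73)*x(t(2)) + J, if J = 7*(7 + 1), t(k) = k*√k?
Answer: 56 - 254*√(6 + 2*√2) ≈ -698.70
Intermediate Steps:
t(k) = k^(3/2)
x(m) = 2*√(6 + m)
J = 56 (J = 7*8 = 56)
(-54 - 73)*x(t(2)) + J = (-54 - 73)*(2*√(6 + 2^(3/2))) + 56 = -254*√(6 + 2*√2) + 56 = 56 - 254*√(6 + 2*√2)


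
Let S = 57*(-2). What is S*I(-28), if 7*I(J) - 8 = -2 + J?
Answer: 2508/7 ≈ 358.29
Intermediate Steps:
I(J) = 6/7 + J/7 (I(J) = 8/7 + (-2 + J)/7 = 8/7 + (-2/7 + J/7) = 6/7 + J/7)
S = -114
S*I(-28) = -114*(6/7 + (⅐)*(-28)) = -114*(6/7 - 4) = -114*(-22/7) = 2508/7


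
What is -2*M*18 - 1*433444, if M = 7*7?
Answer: -435208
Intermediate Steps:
M = 49
-2*M*18 - 1*433444 = -2*49*18 - 1*433444 = -98*18 - 433444 = -1764 - 433444 = -435208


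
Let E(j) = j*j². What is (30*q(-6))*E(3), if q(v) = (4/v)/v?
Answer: 90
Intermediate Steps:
E(j) = j³
q(v) = 4/v²
(30*q(-6))*E(3) = (30*(4/(-6)²))*3³ = (30*(4*(1/36)))*27 = (30*(⅑))*27 = (10/3)*27 = 90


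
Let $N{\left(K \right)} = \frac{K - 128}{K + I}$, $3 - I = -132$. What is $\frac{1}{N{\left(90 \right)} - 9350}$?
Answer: $- \frac{225}{2103788} \approx -0.00010695$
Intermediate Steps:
$I = 135$ ($I = 3 - -132 = 3 + 132 = 135$)
$N{\left(K \right)} = \frac{-128 + K}{135 + K}$ ($N{\left(K \right)} = \frac{K - 128}{K + 135} = \frac{-128 + K}{135 + K}$)
$\frac{1}{N{\left(90 \right)} - 9350} = \frac{1}{\frac{-128 + 90}{135 + 90} - 9350} = \frac{1}{\frac{1}{225} \left(-38\right) - 9350} = \frac{1}{- \frac{38}{225} - 9350} = \frac{1}{- \frac{2103788}{225}} = - \frac{225}{2103788}$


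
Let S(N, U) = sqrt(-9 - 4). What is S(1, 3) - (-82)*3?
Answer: 246 + I*sqrt(13) ≈ 246.0 + 3.6056*I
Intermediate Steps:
S(N, U) = I*sqrt(13) (S(N, U) = sqrt(-13) = I*sqrt(13))
S(1, 3) - (-82)*3 = I*sqrt(13) - (-82)*3 = I*sqrt(13) - 1*(-246) = I*sqrt(13) + 246 = 246 + I*sqrt(13)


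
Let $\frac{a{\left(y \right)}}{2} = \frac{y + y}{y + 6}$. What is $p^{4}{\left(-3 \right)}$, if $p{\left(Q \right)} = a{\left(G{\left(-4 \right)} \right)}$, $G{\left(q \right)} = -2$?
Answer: $16$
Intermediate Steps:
$a{\left(y \right)} = \frac{4 y}{6 + y}$ ($a{\left(y \right)} = 2 \frac{y + y}{y + 6} = 2 \frac{2 y}{6 + y} = \frac{4 y}{6 + y}$)
$p{\left(Q \right)} = -2$ ($p{\left(Q \right)} = 4 \left(-2\right) \frac{1}{6 - 2} = 4 \left(-2\right) \frac{1}{4} = -2$)
$p^{4}{\left(-3 \right)} = \left(-2\right)^{4} = 16$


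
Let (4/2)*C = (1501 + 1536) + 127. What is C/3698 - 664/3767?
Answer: 1751961/6965183 ≈ 0.25153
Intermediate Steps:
C = 1582 (C = ((1501 + 1536) + 127)/2 = (3037 + 127)/2 = (½)*3164 = 1582)
C/3698 - 664/3767 = 1582/3698 - 664/3767 = 1582*(1/3698) - 664*1/3767 = 791/1849 - 664/3767 = 1751961/6965183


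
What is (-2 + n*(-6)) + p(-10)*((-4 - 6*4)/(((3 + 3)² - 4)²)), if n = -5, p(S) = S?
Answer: 3619/128 ≈ 28.273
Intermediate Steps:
(-2 + n*(-6)) + p(-10)*((-4 - 6*4)/(((3 + 3)² - 4)²)) = (-2 - 5*(-6)) - 10*(-4 - 6*4)/(((3 + 3)² - 4)²) = (-2 + 30) - 10*(-4 - 24)/((6² - 4)²) = 28 - (-280)/((36 - 4)²) = 28 - (-280)/(32²) = 28 - (-280)/1024 = 28 - 10*(-7/256) = 28 + 35/128 = 3619/128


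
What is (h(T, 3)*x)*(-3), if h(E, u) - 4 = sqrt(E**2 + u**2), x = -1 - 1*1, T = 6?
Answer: 24 + 18*sqrt(5) ≈ 64.249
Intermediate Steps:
x = -2 (x = -1 - 1 = -2)
h(E, u) = 4 + sqrt(E**2 + u**2)
(h(T, 3)*x)*(-3) = ((4 + sqrt(6**2 + 3**2))*(-2))*(-3) = ((4 + sqrt(36 + 9))*(-2))*(-3) = ((4 + sqrt(45))*(-2))*(-3) = ((4 + 3*sqrt(5))*(-2))*(-3) = (-8 - 6*sqrt(5))*(-3) = 24 + 18*sqrt(5)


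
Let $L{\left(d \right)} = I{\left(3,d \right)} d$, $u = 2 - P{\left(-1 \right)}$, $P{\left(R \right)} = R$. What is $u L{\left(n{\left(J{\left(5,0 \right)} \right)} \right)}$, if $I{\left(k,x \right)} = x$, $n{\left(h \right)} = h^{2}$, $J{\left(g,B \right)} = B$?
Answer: $0$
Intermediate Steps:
$u = 3$ ($u = 2 - -1 = 2 + 1 = 3$)
$L{\left(d \right)} = d^{2}$ ($L{\left(d \right)} = d d = d^{2}$)
$u L{\left(n{\left(J{\left(5,0 \right)} \right)} \right)} = 3 \left(0^{2}\right)^{2} = 3 \cdot 0^{2} = 3 \cdot 0 = 0$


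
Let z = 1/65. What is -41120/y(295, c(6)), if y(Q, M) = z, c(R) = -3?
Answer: -2672800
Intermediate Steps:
z = 1/65 ≈ 0.015385
y(Q, M) = 1/65
-41120/y(295, c(6)) = -41120/1/65 = -41120*65 = -2672800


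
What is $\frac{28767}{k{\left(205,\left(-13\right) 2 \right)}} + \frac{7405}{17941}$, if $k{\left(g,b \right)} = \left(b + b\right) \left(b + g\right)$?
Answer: $- \frac{447183007}{166994828} \approx -2.6778$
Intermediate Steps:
$k{\left(g,b \right)} = 2 b \left(b + g\right)$
$\frac{28767}{k{\left(205,\left(-13\right) 2 \right)}} + \frac{7405}{17941} = \frac{28767}{2 \left(\left(-13\right) 2\right) \left(\left(-13\right) 2 + 205\right)} + \frac{7405}{17941} = \frac{28767}{2 \left(-26\right) \left(-26 + 205\right)} + 7405 \cdot \frac{1}{17941} = \frac{28767}{2 \left(-26\right) 179} + \frac{7405}{17941} = \frac{28767}{-9308} + \frac{7405}{17941} = 28767 \left(- \frac{1}{9308}\right) + \frac{7405}{17941} = - \frac{28767}{9308} + \frac{7405}{17941} = - \frac{447183007}{166994828}$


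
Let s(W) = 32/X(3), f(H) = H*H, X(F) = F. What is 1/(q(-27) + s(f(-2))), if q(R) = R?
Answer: -3/49 ≈ -0.061224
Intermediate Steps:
f(H) = H²
s(W) = 32/3
1/(q(-27) + s(f(-2))) = 1/(-27 + 32/3) = 1/(-49/3) = -3/49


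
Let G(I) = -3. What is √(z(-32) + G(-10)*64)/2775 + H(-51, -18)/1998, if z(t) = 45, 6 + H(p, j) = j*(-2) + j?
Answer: 2/333 + 7*I*√3/2775 ≈ 0.006006 + 0.0043691*I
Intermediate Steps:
H(p, j) = -6 - j (H(p, j) = -6 + (j*(-2) + j) = -6 + (-2*j + j) = -6 - j)
√(z(-32) + G(-10)*64)/2775 + H(-51, -18)/1998 = √(45 - 3*64)/2775 + (-6 - 1*(-18))/1998 = √(45 - 192)*(1/2775) + (-6 + 18)*(1/1998) = √(-147)*(1/2775) + 12*(1/1998) = (7*I*√3)*(1/2775) + 2/333 = 7*I*√3/2775 + 2/333 = 2/333 + 7*I*√3/2775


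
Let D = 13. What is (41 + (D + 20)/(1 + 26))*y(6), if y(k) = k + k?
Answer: 1520/3 ≈ 506.67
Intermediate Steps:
y(k) = 2*k
(41 + (D + 20)/(1 + 26))*y(6) = (41 + (13 + 20)/(1 + 26))*(2*6) = (41 + 33/27)*12 = (41 + 33*(1/27))*12 = (41 + 11/9)*12 = (380/9)*12 = 1520/3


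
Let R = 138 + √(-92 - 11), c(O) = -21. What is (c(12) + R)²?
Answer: (117 + I*√103)² ≈ 13586.0 + 2374.8*I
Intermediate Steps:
R = 138 + I*√103 (R = 138 + √(-103) = 138 + I*√103 ≈ 138.0 + 10.149*I)
(c(12) + R)² = (-21 + (138 + I*√103))² = (117 + I*√103)²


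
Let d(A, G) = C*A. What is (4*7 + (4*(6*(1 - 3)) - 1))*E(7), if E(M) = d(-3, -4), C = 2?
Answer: 126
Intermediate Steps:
d(A, G) = 2*A
E(M) = -6 (E(M) = 2*(-3) = -6)
(4*7 + (4*(6*(1 - 3)) - 1))*E(7) = (4*7 + (4*(6*(1 - 3)) - 1))*(-6) = (28 + (4*(6*(-2)) - 1))*(-6) = (28 + (4*(-12) - 1))*(-6) = (28 + (-48 - 1))*(-6) = (28 - 49)*(-6) = -21*(-6) = 126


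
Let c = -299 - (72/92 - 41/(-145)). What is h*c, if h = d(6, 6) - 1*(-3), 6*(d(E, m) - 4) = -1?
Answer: -20514719/10005 ≈ -2050.4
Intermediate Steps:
d(E, m) = 23/6 (d(E, m) = 4 + (⅙)*(-1) = 4 - ⅙ = 23/6)
c = -1000718/3335 (c = -299 - (72*(1/92) - 41*(-1/145)) = -299 - (18/23 + 41/145) = -299 - 1*3553/3335 = -299 - 3553/3335 = -1000718/3335 ≈ -300.07)
h = 41/6 (h = 23/6 - 1*(-3) = 23/6 + 3 = 41/6 ≈ 6.8333)
h*c = (41/6)*(-1000718/3335) = -20514719/10005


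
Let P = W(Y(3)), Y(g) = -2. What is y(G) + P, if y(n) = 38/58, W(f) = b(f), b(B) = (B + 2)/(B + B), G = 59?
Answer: 19/29 ≈ 0.65517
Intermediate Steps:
b(B) = (2 + B)/(2*B) (b(B) = (2 + B)/((2*B)) = (2 + B)*(1/(2*B)) = (2 + B)/(2*B))
W(f) = (2 + f)/(2*f)
P = 0 (P = (½)*(2 - 2)/(-2) = (½)*(-½)*0 = 0)
y(n) = 19/29 (y(n) = 38*(1/58) = 19/29)
y(G) + P = 19/29 + 0 = 19/29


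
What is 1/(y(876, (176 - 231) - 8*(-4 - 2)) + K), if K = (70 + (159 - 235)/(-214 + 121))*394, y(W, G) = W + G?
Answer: 93/2675701 ≈ 3.4757e-5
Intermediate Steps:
y(W, G) = G + W
K = 2594884/93 (K = (70 - 76/(-93))*394 = (70 - 76*(-1/93))*394 = (70 + 76/93)*394 = (6586/93)*394 = 2594884/93 ≈ 27902.)
1/(y(876, (176 - 231) - 8*(-4 - 2)) + K) = 1/((((176 - 231) - 8*(-4 - 2)) + 876) + 2594884/93) = 1/(((-55 - 8*(-6)) + 876) + 2594884/93) = 1/(((-55 + 48) + 876) + 2594884/93) = 1/((-7 + 876) + 2594884/93) = 1/(869 + 2594884/93) = 1/(2675701/93) = 93/2675701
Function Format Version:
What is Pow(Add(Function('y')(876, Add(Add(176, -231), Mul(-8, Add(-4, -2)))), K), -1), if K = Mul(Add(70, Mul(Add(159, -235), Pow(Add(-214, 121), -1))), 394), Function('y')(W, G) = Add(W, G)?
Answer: Rational(93, 2675701) ≈ 3.4757e-5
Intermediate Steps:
Function('y')(W, G) = Add(G, W)
K = Rational(2594884, 93) (K = Mul(Add(70, Mul(-76, Pow(-93, -1))), 394) = Mul(Add(70, Mul(-76, Rational(-1, 93))), 394) = Mul(Add(70, Rational(76, 93)), 394) = Mul(Rational(6586, 93), 394) = Rational(2594884, 93) ≈ 27902.)
Pow(Add(Function('y')(876, Add(Add(176, -231), Mul(-8, Add(-4, -2)))), K), -1) = Pow(Add(Add(Add(Add(176, -231), Mul(-8, Add(-4, -2))), 876), Rational(2594884, 93)), -1) = Pow(Add(Add(Add(-55, Mul(-8, -6)), 876), Rational(2594884, 93)), -1) = Pow(Add(Add(Add(-55, 48), 876), Rational(2594884, 93)), -1) = Pow(Add(Add(-7, 876), Rational(2594884, 93)), -1) = Pow(Add(869, Rational(2594884, 93)), -1) = Pow(Rational(2675701, 93), -1) = Rational(93, 2675701)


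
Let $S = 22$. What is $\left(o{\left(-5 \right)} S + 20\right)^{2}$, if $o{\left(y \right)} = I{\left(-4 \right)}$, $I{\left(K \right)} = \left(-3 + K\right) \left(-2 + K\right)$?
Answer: $891136$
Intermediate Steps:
$o{\left(y \right)} = 42$ ($o{\left(y \right)} = 6 + \left(-4\right)^{2} - -20 = 6 + 16 + 20 = 42$)
$\left(o{\left(-5 \right)} S + 20\right)^{2} = \left(42 \cdot 22 + 20\right)^{2} = \left(924 + 20\right)^{2} = 944^{2} = 891136$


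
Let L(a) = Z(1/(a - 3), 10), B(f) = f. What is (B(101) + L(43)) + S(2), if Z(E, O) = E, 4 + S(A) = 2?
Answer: 3961/40 ≈ 99.025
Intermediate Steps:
S(A) = -2 (S(A) = -4 + 2 = -2)
L(a) = 1/(-3 + a) (L(a) = 1/(a - 3) = 1/(-3 + a))
(B(101) + L(43)) + S(2) = (101 + 1/(-3 + 43)) - 2 = (101 + 1/40) - 2 = 4041/40 - 2 = 3961/40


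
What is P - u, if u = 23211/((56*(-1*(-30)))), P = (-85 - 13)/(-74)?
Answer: -258829/20720 ≈ -12.492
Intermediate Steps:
P = 49/37 (P = -1/74*(-98) = 49/37 ≈ 1.3243)
u = 7737/560 (u = 23211/((56*30)) = 23211/1680 = 23211*(1/1680) = 7737/560 ≈ 13.816)
P - u = 49/37 - 1*7737/560 = 49/37 - 7737/560 = -258829/20720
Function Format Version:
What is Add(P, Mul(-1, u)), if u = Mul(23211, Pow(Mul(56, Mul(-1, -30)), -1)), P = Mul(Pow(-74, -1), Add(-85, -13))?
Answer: Rational(-258829, 20720) ≈ -12.492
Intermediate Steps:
P = Rational(49, 37) (P = Mul(Rational(-1, 74), -98) = Rational(49, 37) ≈ 1.3243)
u = Rational(7737, 560) (u = Mul(23211, Pow(Mul(56, 30), -1)) = Mul(23211, Pow(1680, -1)) = Mul(23211, Rational(1, 1680)) = Rational(7737, 560) ≈ 13.816)
Add(P, Mul(-1, u)) = Add(Rational(49, 37), Mul(-1, Rational(7737, 560))) = Add(Rational(49, 37), Rational(-7737, 560)) = Rational(-258829, 20720)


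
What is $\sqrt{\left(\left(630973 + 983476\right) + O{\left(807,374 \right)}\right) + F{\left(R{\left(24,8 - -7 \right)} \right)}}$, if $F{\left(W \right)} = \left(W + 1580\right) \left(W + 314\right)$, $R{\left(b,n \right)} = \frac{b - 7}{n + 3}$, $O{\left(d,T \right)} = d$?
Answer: $\frac{\sqrt{684665677}}{18} \approx 1453.7$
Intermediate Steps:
$R{\left(b,n \right)} = \frac{-7 + b}{3 + n}$
$F{\left(W \right)} = \left(314 + W\right) \left(1580 + W\right)$ ($F{\left(W \right)} = \left(1580 + W\right) \left(314 + W\right) = \left(314 + W\right) \left(1580 + W\right)$)
$\sqrt{\left(\left(630973 + 983476\right) + O{\left(807,374 \right)}\right) + F{\left(R{\left(24,8 - -7 \right)} \right)}} = \sqrt{\left(\left(630973 + 983476\right) + 807\right) + \left(496120 + \left(\frac{-7 + 24}{3 + \left(8 - -7\right)}\right)^{2} + 1894 \frac{-7 + 24}{3 + \left(8 - -7\right)}\right)} = \sqrt{\left(1614449 + 807\right) + \left(496120 + \left(\frac{1}{3 + \left(8 + 7\right)} 17\right)^{2} + 1894 \frac{1}{3 + \left(8 + 7\right)} 17\right)} = \sqrt{1615256 + \left(496120 + \left(\frac{1}{3 + 15} \cdot 17\right)^{2} + 1894 \frac{1}{3 + 15} \cdot 17\right)} = \sqrt{1615256 + \left(496120 + \left(\frac{1}{18} \cdot 17\right)^{2} + 1894 \cdot \frac{1}{18} \cdot 17\right)} = \sqrt{1615256 + \left(496120 + \left(\frac{17}{18}\right)^{2} + 1894 \cdot \frac{17}{18}\right)} = \sqrt{1615256 + \left(496120 + \frac{289}{324} + \frac{16099}{9}\right)} = \sqrt{1615256 + \frac{161322733}{324}} = \sqrt{\frac{684665677}{324}} = \frac{\sqrt{684665677}}{18}$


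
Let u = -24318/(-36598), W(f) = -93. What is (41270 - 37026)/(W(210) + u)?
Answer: -19415239/422412 ≈ -45.963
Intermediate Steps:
u = 12159/18299 (u = -24318*(-1/36598) = 12159/18299 ≈ 0.66446)
(41270 - 37026)/(W(210) + u) = (41270 - 37026)/(-93 + 12159/18299) = 4244/(-1689648/18299) = 4244*(-18299/1689648) = -19415239/422412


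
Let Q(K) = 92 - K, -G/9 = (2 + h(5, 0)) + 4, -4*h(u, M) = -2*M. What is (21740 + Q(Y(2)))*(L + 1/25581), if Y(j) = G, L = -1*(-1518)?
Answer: 849876254674/25581 ≈ 3.3223e+7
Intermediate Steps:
h(u, M) = M/2 (h(u, M) = -(-1)*M/2 = M/2)
L = 1518
G = -54 (G = -9*((2 + (½)*0) + 4) = -9*((2 + 0) + 4) = -9*(2 + 4) = -9*6 = -54)
Y(j) = -54
(21740 + Q(Y(2)))*(L + 1/25581) = (21740 + (92 - 1*(-54)))*(1518 + 1/25581) = (21740 + (92 + 54))*(1518 + 1/25581) = (21740 + 146)*(38831959/25581) = 21886*(38831959/25581) = 849876254674/25581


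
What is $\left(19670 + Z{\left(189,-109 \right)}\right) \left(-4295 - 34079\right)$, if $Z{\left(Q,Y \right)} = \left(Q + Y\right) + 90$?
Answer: $-761340160$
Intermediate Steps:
$Z{\left(Q,Y \right)} = 90 + Q + Y$
$\left(19670 + Z{\left(189,-109 \right)}\right) \left(-4295 - 34079\right) = \left(19670 + \left(90 + 189 - 109\right)\right) \left(-4295 - 34079\right) = \left(19670 + 170\right) \left(-38374\right) = 19840 \left(-38374\right) = -761340160$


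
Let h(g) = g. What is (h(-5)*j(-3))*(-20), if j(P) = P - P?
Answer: 0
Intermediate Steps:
j(P) = 0
(h(-5)*j(-3))*(-20) = -5*0*(-20) = 0*(-20) = 0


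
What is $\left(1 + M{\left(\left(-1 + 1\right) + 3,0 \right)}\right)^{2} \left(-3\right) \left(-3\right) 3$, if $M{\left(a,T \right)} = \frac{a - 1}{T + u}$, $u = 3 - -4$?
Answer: $\frac{2187}{49} \approx 44.633$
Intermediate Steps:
$u = 7$ ($u = 3 + 4 = 7$)
$M{\left(a,T \right)} = \frac{-1 + a}{7 + T}$ ($M{\left(a,T \right)} = \frac{a - 1}{T + 7} = \frac{-1 + a}{7 + T}$)
$\left(1 + M{\left(\left(-1 + 1\right) + 3,0 \right)}\right)^{2} \left(-3\right) \left(-3\right) 3 = \left(1 + \frac{-1 + \left(\left(-1 + 1\right) + 3\right)}{7 + 0}\right)^{2} \left(-3\right) \left(-3\right) 3 = \left(1 + \frac{-1 + \left(0 + 3\right)}{7}\right)^{2} \cdot 9 \cdot 3 = \left(1 + \frac{-1 + 3}{7}\right)^{2} \cdot 27 = \left(1 + \frac{1}{7} \cdot 2\right)^{2} \cdot 27 = \left(1 + \frac{2}{7}\right)^{2} \cdot 27 = \left(\frac{9}{7}\right)^{2} \cdot 27 = \frac{81}{49} \cdot 27 = \frac{2187}{49}$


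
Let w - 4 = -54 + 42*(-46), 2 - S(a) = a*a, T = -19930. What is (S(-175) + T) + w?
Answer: -52535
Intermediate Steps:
S(a) = 2 - a**2 (S(a) = 2 - a*a = 2 - a**2)
w = -1982 (w = 4 + (-54 + 42*(-46)) = 4 + (-54 - 1932) = 4 - 1986 = -1982)
(S(-175) + T) + w = ((2 - 1*(-175)**2) - 19930) - 1982 = ((2 - 1*30625) - 19930) - 1982 = ((2 - 30625) - 19930) - 1982 = (-30623 - 19930) - 1982 = -50553 - 1982 = -52535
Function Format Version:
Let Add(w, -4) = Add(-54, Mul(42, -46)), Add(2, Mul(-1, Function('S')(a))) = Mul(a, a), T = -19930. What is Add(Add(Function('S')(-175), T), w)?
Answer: -52535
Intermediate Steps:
Function('S')(a) = Add(2, Mul(-1, Pow(a, 2))) (Function('S')(a) = Add(2, Mul(-1, Mul(a, a))) = Add(2, Mul(-1, Pow(a, 2))))
w = -1982 (w = Add(4, Add(-54, Mul(42, -46))) = Add(4, Add(-54, -1932)) = Add(4, -1986) = -1982)
Add(Add(Function('S')(-175), T), w) = Add(Add(Add(2, Mul(-1, Pow(-175, 2))), -19930), -1982) = Add(Add(Add(2, Mul(-1, 30625)), -19930), -1982) = Add(Add(Add(2, -30625), -19930), -1982) = Add(Add(-30623, -19930), -1982) = Add(-50553, -1982) = -52535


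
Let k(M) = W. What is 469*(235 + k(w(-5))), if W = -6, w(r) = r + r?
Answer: 107401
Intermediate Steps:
w(r) = 2*r
k(M) = -6
469*(235 + k(w(-5))) = 469*(235 - 6) = 469*229 = 107401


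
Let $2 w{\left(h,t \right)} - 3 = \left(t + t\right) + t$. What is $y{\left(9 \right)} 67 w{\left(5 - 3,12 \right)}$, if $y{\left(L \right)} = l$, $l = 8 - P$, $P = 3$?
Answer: $\frac{13065}{2} \approx 6532.5$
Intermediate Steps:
$l = 5$ ($l = 8 - 3 = 5$)
$y{\left(L \right)} = 5$
$w{\left(h,t \right)} = \frac{3}{2} + \frac{3 t}{2}$ ($w{\left(h,t \right)} = \frac{3}{2} + \frac{\left(t + t\right) + t}{2} = \frac{3}{2} + \frac{2 t + t}{2} = \frac{3}{2} + \frac{3 t}{2}$)
$y{\left(9 \right)} 67 w{\left(5 - 3,12 \right)} = 5 \cdot 67 \left(\frac{3}{2} + \frac{3}{2} \cdot 12\right) = 335 \left(\frac{3}{2} + 18\right) = 335 \cdot \frac{39}{2} = \frac{13065}{2}$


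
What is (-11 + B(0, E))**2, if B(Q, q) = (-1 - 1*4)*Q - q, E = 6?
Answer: 289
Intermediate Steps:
B(Q, q) = -q - 5*Q (B(Q, q) = (-1 - 4)*Q - q = -5*Q - q = -q - 5*Q)
(-11 + B(0, E))**2 = (-11 + (-1*6 - 5*0))**2 = (-11 + (-6 + 0))**2 = (-11 - 6)**2 = (-17)**2 = 289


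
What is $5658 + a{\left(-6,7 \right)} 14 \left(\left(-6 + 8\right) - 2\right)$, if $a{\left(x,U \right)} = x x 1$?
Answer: $5658$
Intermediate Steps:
$a{\left(x,U \right)} = x^{2}$ ($a{\left(x,U \right)} = x^{2} \cdot 1 = x^{2}$)
$5658 + a{\left(-6,7 \right)} 14 \left(\left(-6 + 8\right) - 2\right) = 5658 + \left(-6\right)^{2} \cdot 14 \left(\left(-6 + 8\right) - 2\right) = 5658 + 36 \cdot 14 \left(2 - 2\right) = 5658 + 504 \cdot 0 = 5658 + 0 = 5658$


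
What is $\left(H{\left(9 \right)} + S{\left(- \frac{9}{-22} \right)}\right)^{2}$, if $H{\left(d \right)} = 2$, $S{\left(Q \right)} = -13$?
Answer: $121$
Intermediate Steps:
$\left(H{\left(9 \right)} + S{\left(- \frac{9}{-22} \right)}\right)^{2} = \left(2 - 13\right)^{2} = \left(-11\right)^{2} = 121$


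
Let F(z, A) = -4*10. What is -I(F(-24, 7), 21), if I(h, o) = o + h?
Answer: 19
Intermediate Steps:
F(z, A) = -40
I(h, o) = h + o
-I(F(-24, 7), 21) = -(-40 + 21) = -1*(-19) = 19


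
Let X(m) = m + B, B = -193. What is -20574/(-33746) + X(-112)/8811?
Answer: 85492492/148668003 ≈ 0.57506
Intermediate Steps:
X(m) = -193 + m (X(m) = m - 193 = -193 + m)
-20574/(-33746) + X(-112)/8811 = -20574/(-33746) + (-193 - 112)/8811 = -20574*(-1/33746) - 305*1/8811 = 10287/16873 - 305/8811 = 85492492/148668003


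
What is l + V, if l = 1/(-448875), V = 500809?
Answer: 224800639874/448875 ≈ 5.0081e+5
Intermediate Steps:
l = -1/448875 ≈ -2.2278e-6
l + V = -1/448875 + 500809 = 224800639874/448875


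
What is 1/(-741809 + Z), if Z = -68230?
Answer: -1/810039 ≈ -1.2345e-6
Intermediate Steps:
1/(-741809 + Z) = 1/(-741809 - 68230) = 1/(-810039) = -1/810039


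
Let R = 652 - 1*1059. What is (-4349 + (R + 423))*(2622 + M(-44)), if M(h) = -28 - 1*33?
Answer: -11096813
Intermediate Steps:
R = -407 (R = 652 - 1059 = -407)
M(h) = -61 (M(h) = -28 - 33 = -61)
(-4349 + (R + 423))*(2622 + M(-44)) = (-4349 + (-407 + 423))*(2622 - 61) = (-4349 + 16)*2561 = -4333*2561 = -11096813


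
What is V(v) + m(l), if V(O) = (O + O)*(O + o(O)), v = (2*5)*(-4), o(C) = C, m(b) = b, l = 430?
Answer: 6830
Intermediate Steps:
v = -40 (v = 10*(-4) = -40)
V(O) = 4*O² (V(O) = (O + O)*(O + O) = (2*O)*(2*O) = 4*O²)
V(v) + m(l) = 4*(-40)² + 430 = 4*1600 + 430 = 6400 + 430 = 6830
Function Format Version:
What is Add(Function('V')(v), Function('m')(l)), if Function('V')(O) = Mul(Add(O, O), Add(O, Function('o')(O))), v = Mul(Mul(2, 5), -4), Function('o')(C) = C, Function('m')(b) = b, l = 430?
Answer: 6830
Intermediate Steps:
v = -40 (v = Mul(10, -4) = -40)
Function('V')(O) = Mul(4, Pow(O, 2)) (Function('V')(O) = Mul(Add(O, O), Add(O, O)) = Mul(Mul(2, O), Mul(2, O)) = Mul(4, Pow(O, 2)))
Add(Function('V')(v), Function('m')(l)) = Add(Mul(4, Pow(-40, 2)), 430) = Add(Mul(4, 1600), 430) = Add(6400, 430) = 6830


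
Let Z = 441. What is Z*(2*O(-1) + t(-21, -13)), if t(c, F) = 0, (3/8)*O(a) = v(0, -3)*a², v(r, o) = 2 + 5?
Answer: 16464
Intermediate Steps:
v(r, o) = 7
O(a) = 56*a²/3 (O(a) = 8*(7*a²)/3 = 56*a²/3)
Z*(2*O(-1) + t(-21, -13)) = 441*(2*((56/3)*(-1)²) + 0) = 441*(2*((56/3)*1) + 0) = 441*(2*(56/3) + 0) = 441*(112/3 + 0) = 441*(112/3) = 16464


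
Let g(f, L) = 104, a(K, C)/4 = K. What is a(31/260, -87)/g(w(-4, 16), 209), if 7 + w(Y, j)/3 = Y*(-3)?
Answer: 31/6760 ≈ 0.0045858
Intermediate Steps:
a(K, C) = 4*K
w(Y, j) = -21 - 9*Y (w(Y, j) = -21 + 3*(Y*(-3)) = -21 + 3*(-3*Y) = -21 - 9*Y)
a(31/260, -87)/g(w(-4, 16), 209) = (4*(31/260))/104 = (4*(31*(1/260)))*(1/104) = (4*(31/260))*(1/104) = (31/65)*(1/104) = 31/6760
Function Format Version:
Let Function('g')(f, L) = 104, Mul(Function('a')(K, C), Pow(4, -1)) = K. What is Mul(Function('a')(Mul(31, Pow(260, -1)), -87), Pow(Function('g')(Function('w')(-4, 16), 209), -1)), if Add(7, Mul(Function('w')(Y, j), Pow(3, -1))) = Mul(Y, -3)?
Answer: Rational(31, 6760) ≈ 0.0045858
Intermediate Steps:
Function('a')(K, C) = Mul(4, K)
Function('w')(Y, j) = Add(-21, Mul(-9, Y)) (Function('w')(Y, j) = Add(-21, Mul(3, Mul(Y, -3))) = Add(-21, Mul(3, Mul(-3, Y))) = Add(-21, Mul(-9, Y)))
Mul(Function('a')(Mul(31, Pow(260, -1)), -87), Pow(Function('g')(Function('w')(-4, 16), 209), -1)) = Mul(Mul(4, Mul(31, Pow(260, -1))), Pow(104, -1)) = Mul(Mul(4, Mul(31, Rational(1, 260))), Rational(1, 104)) = Mul(Mul(4, Rational(31, 260)), Rational(1, 104)) = Mul(Rational(31, 65), Rational(1, 104)) = Rational(31, 6760)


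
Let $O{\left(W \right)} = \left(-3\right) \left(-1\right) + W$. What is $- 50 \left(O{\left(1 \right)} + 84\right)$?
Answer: $-4400$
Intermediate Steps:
$O{\left(W \right)} = 3 + W$
$- 50 \left(O{\left(1 \right)} + 84\right) = - 50 \left(\left(3 + 1\right) + 84\right) = - 50 \left(4 + 84\right) = \left(-50\right) 88 = -4400$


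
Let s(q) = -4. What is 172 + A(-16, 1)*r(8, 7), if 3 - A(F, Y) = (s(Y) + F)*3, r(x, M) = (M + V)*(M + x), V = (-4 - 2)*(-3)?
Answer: 23797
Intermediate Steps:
V = 18 (V = -6*(-3) = 18)
r(x, M) = (18 + M)*(M + x) (r(x, M) = (M + 18)*(M + x) = (18 + M)*(M + x))
A(F, Y) = 15 - 3*F (A(F, Y) = 3 - (-4 + F)*3 = 3 - (-12 + 3*F) = 3 + (12 - 3*F) = 15 - 3*F)
172 + A(-16, 1)*r(8, 7) = 172 + (15 - 3*(-16))*(7² + 18*7 + 18*8 + 7*8) = 172 + (15 + 48)*(49 + 126 + 144 + 56) = 172 + 63*375 = 172 + 23625 = 23797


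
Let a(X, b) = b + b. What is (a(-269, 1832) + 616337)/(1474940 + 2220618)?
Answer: 620001/3695558 ≈ 0.16777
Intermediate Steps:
a(X, b) = 2*b
(a(-269, 1832) + 616337)/(1474940 + 2220618) = (2*1832 + 616337)/(1474940 + 2220618) = (3664 + 616337)/3695558 = 620001*(1/3695558) = 620001/3695558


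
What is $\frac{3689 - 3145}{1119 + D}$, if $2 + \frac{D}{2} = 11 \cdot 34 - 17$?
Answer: $\frac{544}{1829} \approx 0.29743$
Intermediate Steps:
$D = 710$ ($D = -4 + 2 \left(11 \cdot 34 - 17\right) = -4 + 2 \left(374 - 17\right) = -4 + 2 \cdot 357 = -4 + 714 = 710$)
$\frac{3689 - 3145}{1119 + D} = \frac{3689 - 3145}{1119 + 710} = \frac{544}{1829}$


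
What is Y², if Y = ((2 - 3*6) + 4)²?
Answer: 20736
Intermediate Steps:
Y = 144 (Y = ((2 - 18) + 4)² = (-16 + 4)² = (-12)² = 144)
Y² = 144² = 20736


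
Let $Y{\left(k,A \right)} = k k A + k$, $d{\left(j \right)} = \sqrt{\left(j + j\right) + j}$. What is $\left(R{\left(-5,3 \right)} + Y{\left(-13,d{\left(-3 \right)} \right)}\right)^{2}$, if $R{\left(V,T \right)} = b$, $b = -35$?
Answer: $-254745 - 48672 i \approx -2.5475 \cdot 10^{5} - 48672.0 i$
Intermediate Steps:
$d{\left(j \right)} = \sqrt{3} \sqrt{j}$ ($d{\left(j \right)} = \sqrt{2 j + j} = \sqrt{3 j} = \sqrt{3} \sqrt{j}$)
$R{\left(V,T \right)} = -35$
$Y{\left(k,A \right)} = k + A k^{2}$ ($Y{\left(k,A \right)} = k^{2} A + k = A k^{2} + k = k + A k^{2}$)
$\left(R{\left(-5,3 \right)} + Y{\left(-13,d{\left(-3 \right)} \right)}\right)^{2} = \left(-35 - 13 \left(1 + \sqrt{3} \sqrt{-3} \left(-13\right)\right)\right)^{2} = \left(-35 - 13 \left(1 + \sqrt{3} i \sqrt{3} \left(-13\right)\right)\right)^{2} = \left(-35 - 13 \left(1 + 3 i \left(-13\right)\right)\right)^{2} = \left(-35 - 13 \left(1 - 39 i\right)\right)^{2} = \left(-35 - \left(13 - 507 i\right)\right)^{2} = \left(-48 + 507 i\right)^{2}$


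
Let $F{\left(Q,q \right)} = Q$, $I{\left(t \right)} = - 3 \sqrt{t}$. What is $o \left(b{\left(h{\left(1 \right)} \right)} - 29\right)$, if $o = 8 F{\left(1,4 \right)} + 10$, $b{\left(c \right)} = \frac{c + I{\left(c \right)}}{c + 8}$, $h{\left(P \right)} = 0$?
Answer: $-522$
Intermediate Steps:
$b{\left(c \right)} = \frac{c - 3 \sqrt{c}}{8 + c}$ ($b{\left(c \right)} = \frac{c - 3 \sqrt{c}}{c + 8} = \frac{c - 3 \sqrt{c}}{8 + c}$)
$o = 18$ ($o = 8 \cdot 1 + 10 = 8 + 10 = 18$)
$o \left(b{\left(h{\left(1 \right)} \right)} - 29\right) = 18 \left(\frac{0 - 3 \sqrt{0}}{8 + 0} - 29\right) = 18 \left(\frac{0 - 0}{8} - 29\right) = 18 \left(\frac{0 + 0}{8} - 29\right) = 18 \left(\frac{1}{8} \cdot 0 - 29\right) = 18 \left(0 - 29\right) = 18 \left(-29\right) = -522$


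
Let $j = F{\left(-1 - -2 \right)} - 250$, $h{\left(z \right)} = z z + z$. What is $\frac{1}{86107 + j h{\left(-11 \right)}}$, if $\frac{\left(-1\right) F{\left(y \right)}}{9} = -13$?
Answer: $\frac{1}{71477} \approx 1.3991 \cdot 10^{-5}$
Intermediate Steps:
$F{\left(y \right)} = 117$ ($F{\left(y \right)} = \left(-9\right) \left(-13\right) = 117$)
$h{\left(z \right)} = z + z^{2}$ ($h{\left(z \right)} = z^{2} + z = z + z^{2}$)
$j = -133$ ($j = 117 - 250 = -133$)
$\frac{1}{86107 + j h{\left(-11 \right)}} = \frac{1}{86107 - 133 \left(- 11 \left(1 - 11\right)\right)} = \frac{1}{86107 - 133 \left(\left(-11\right) \left(-10\right)\right)} = \frac{1}{86107 - 14630} = \frac{1}{71477}$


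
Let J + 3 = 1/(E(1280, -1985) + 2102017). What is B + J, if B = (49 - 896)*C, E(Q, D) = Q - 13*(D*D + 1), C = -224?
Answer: 9319223888724/49119641 ≈ 1.8973e+5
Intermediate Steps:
E(Q, D) = -13 + Q - 13*D² (E(Q, D) = Q - 13*(D² + 1) = Q - 13*(1 + D²) = Q + (-13 - 13*D²) = -13 + Q - 13*D²)
B = 189728 (B = (49 - 896)*(-224) = -847*(-224) = 189728)
J = -147358924/49119641 (J = -3 + 1/((-13 + 1280 - 13*(-1985)²) + 2102017) = -3 + 1/((-13 + 1280 - 13*3940225) + 2102017) = -3 + 1/((-13 + 1280 - 51222925) + 2102017) = -3 + 1/(-51221658 + 2102017) = -3 + 1/(-49119641) = -3 - 1/49119641 = -147358924/49119641 ≈ -3.0000)
B + J = 189728 - 147358924/49119641 = 9319223888724/49119641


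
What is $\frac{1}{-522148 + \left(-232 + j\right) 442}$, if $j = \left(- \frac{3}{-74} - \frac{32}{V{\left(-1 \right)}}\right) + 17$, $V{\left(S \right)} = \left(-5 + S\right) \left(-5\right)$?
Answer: $- \frac{555}{342785509} \approx -1.6191 \cdot 10^{-6}$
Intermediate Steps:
$V{\left(S \right)} = 25 - 5 S$
$j = \frac{17731}{1110}$ ($j = \left(- \frac{3}{-74} - \frac{32}{25 - -5}\right) + 17 = \left(\left(-3\right) \left(- \frac{1}{74}\right) - \frac{32}{25 + 5}\right) + 17 = \left(\frac{3}{74} - \frac{32}{30}\right) + 17 = \left(\frac{3}{74} - \frac{16}{15}\right) + 17 = - \frac{1139}{1110} + 17 = \frac{17731}{1110} \approx 15.974$)
$\frac{1}{-522148 + \left(-232 + j\right) 442} = \frac{1}{-522148 + \left(-232 + \frac{17731}{1110}\right) 442} = \frac{1}{-522148 - \frac{52993369}{555}} = \frac{1}{- \frac{342785509}{555}} = - \frac{555}{342785509}$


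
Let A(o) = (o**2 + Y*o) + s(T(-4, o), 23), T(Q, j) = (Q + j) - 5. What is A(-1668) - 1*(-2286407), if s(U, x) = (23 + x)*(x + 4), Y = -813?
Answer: 6425957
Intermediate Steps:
T(Q, j) = -5 + Q + j
s(U, x) = (4 + x)*(23 + x) (s(U, x) = (23 + x)*(4 + x) = (4 + x)*(23 + x))
A(o) = 1242 + o**2 - 813*o (A(o) = (o**2 - 813*o) + (92 + 23**2 + 27*23) = (o**2 - 813*o) + (92 + 529 + 621) = (o**2 - 813*o) + 1242 = 1242 + o**2 - 813*o)
A(-1668) - 1*(-2286407) = (1242 + (-1668)**2 - 813*(-1668)) - 1*(-2286407) = (1242 + 2782224 + 1356084) + 2286407 = 4139550 + 2286407 = 6425957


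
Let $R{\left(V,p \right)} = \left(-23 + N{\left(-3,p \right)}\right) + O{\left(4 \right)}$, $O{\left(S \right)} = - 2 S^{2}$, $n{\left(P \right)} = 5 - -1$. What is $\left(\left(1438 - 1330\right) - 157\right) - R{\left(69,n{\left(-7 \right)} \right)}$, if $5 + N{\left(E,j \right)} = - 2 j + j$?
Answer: $17$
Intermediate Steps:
$n{\left(P \right)} = 6$ ($n{\left(P \right)} = 5 + 1 = 6$)
$N{\left(E,j \right)} = -5 - j$ ($N{\left(E,j \right)} = -5 + \left(- 2 j + j\right) = -5 - j$)
$R{\left(V,p \right)} = -60 - p$ ($R{\left(V,p \right)} = \left(-23 - \left(5 + p\right)\right) - 2 \cdot 4^{2} = \left(-28 - p\right) - 32 = -60 - p$)
$\left(\left(1438 - 1330\right) - 157\right) - R{\left(69,n{\left(-7 \right)} \right)} = \left(\left(1438 - 1330\right) - 157\right) - \left(-60 - 6\right) = \left(108 - 157\right) - \left(-60 - 6\right) = -49 - -66 = -49 + 66 = 17$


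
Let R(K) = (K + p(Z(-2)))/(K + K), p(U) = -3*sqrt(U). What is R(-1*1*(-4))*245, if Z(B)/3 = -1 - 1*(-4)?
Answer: -1225/8 ≈ -153.13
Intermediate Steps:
Z(B) = 9 (Z(B) = 3*(-1 - 1*(-4)) = 3*(-1 + 4) = 3*3 = 9)
R(K) = (-9 + K)/(2*K) (R(K) = (K - 3*sqrt(9))/(K + K) = (K - 3*3)/((2*K)) = (K - 9)*(1/(2*K)) = (-9 + K)*(1/(2*K)) = (-9 + K)/(2*K))
R(-1*1*(-4))*245 = ((-9 - 1*1*(-4))/(2*((-1*1*(-4)))))*245 = ((-9 - 1*(-4))/(2*((-1*(-4)))))*245 = ((1/2)*(-9 + 4)/4)*245 = ((1/2)*(1/4)*(-5))*245 = -5/8*245 = -1225/8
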